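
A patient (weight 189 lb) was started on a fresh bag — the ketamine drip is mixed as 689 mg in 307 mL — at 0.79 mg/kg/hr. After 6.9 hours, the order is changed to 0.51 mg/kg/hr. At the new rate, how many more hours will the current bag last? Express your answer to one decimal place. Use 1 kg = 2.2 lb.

Initial rate:
Weight = 189 lb ÷ 2.2 lb/kg = 85.90909 kg
Dose = 0.79 mg/kg/hr × 85.90909 kg = 67.86818 mg/hr
Concentration = 689 mg ÷ 307 mL = 2.2443 mg/mL
Rate = 67.86818 mg/hr ÷ 2.2443 mg/mL = 30.24025 mL/hr
Volume infused so far = 30.24025 mL/hr × 6.9 hr = 208.6577 mL
Volume remaining = 307 − 208.6577 = 98.34228 mL
New rate:
Dose = 0.51 mg/kg/hr × 85.90909 kg = 43.81364 mg/hr
Rate = 43.81364 mg/hr ÷ 2.2443 mg/mL = 19.52219 mL/hr
Time remaining = 98.34228 mL ÷ 19.52219 mL/hr = 5.037462 hr

5.0 hours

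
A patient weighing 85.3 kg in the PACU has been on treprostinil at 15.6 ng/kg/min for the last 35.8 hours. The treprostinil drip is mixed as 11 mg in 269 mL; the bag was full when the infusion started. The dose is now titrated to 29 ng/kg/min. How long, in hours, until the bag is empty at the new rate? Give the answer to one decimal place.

Initial rate:
Dose = 15.6 ng/kg/min × 85.3 kg = 1330.68 ng/min
1330.68 ng/min × 60 min/hr = 79840.8 ng/hr
Concentration = 11 mg ÷ 269 mL = 0.04089219 mg/mL = 40892.19 ng/mL
Rate = 79840.8 ng/hr ÷ 40892.19 ng/mL = 1.95247 mL/hr
Volume infused so far = 1.95247 mL/hr × 35.8 hr = 69.89844 mL
Volume remaining = 269 − 69.89844 = 199.1016 mL
New rate:
Dose = 29 ng/kg/min × 85.3 kg = 2473.7 ng/min
2473.7 ng/min × 60 min/hr = 148422 ng/hr
Rate = 148422 ng/hr ÷ 40892.19 ng/mL = 3.629593 mL/hr
Time remaining = 199.1016 mL ÷ 3.629593 mL/hr = 54.85507 hr

54.9 hours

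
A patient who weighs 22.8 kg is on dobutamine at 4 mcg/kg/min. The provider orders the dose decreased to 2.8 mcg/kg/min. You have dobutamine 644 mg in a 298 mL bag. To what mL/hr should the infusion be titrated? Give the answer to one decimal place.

Dose = 2.8 mcg/kg/min × 22.8 kg = 63.84 mcg/min
63.84 mcg/min × 60 min/hr = 3830.4 mcg/hr
Concentration = 644 mg ÷ 298 mL = 2.161074 mg/mL = 2161.074 mcg/mL
Rate = 3830.4 mcg/hr ÷ 2161.074 mcg/mL = 1.772452 mL/hr

1.8 mL/hr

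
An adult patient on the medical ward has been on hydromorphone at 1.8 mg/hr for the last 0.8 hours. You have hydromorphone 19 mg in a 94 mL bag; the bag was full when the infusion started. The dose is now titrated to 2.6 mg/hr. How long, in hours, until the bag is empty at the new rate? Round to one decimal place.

6.8 hours

Initial rate:
Concentration = 19 mg ÷ 94 mL = 0.2021277 mg/mL
Rate = 1.8 mg/hr ÷ 0.2021277 mg/mL = 8.905263 mL/hr
Volume infused so far = 8.905263 mL/hr × 0.8 hr = 7.124211 mL
Volume remaining = 94 − 7.124211 = 86.87579 mL
New rate:
Rate = 2.6 mg/hr ÷ 0.2021277 mg/mL = 12.86316 mL/hr
Time remaining = 86.87579 mL ÷ 12.86316 mL/hr = 6.753846 hr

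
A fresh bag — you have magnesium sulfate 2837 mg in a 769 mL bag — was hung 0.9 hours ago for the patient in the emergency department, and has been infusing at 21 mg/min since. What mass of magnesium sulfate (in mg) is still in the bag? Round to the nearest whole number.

21 mg/min × 60 min/hr = 1260 mg/hr
Concentration = 2837 mg ÷ 769 mL = 3.689207 mg/mL
Rate = 1260 mg/hr ÷ 3.689207 mg/mL = 341.5368 mL/hr
Volume infused = 341.5368 mL/hr × 0.9 hr = 307.3832 mL
Volume remaining = 769 − 307.3832 = 461.6168 mL
Drug remaining = 461.6168 mL × 3.689207 mg/mL = 1703 mg

1703 mg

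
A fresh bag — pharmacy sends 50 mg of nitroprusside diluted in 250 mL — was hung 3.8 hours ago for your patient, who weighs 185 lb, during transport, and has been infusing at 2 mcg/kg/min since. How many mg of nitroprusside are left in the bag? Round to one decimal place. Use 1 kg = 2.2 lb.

Weight = 185 lb ÷ 2.2 lb/kg = 84.09091 kg
Dose = 2 mcg/kg/min × 84.09091 kg = 168.1818 mcg/min
168.1818 mcg/min × 60 min/hr = 10090.91 mcg/hr
Concentration = 50 mg ÷ 250 mL = 0.2 mg/mL = 200 mcg/mL
Rate = 10090.91 mcg/hr ÷ 200 mcg/mL = 50.45455 mL/hr
Volume infused = 50.45455 mL/hr × 3.8 hr = 191.7273 mL
Volume remaining = 250 − 191.7273 = 58.27273 mL
Drug remaining = 58.27273 mL × 200 mcg/mL = 11654.55 mcg = 11.65455 mg

11.7 mg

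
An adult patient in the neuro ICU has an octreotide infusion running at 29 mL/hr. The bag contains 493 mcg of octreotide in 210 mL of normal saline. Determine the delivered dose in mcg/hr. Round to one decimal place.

Concentration = 493 mcg ÷ 210 mL = 2.347619 mcg/mL
Drug rate = 29 mL/hr × 2.347619 mcg/mL = 68.08095 mcg/hr

68.1 mcg/hr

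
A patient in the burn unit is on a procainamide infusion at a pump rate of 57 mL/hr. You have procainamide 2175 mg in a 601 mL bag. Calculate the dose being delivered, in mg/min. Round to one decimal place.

Concentration = 2175 mg ÷ 601 mL = 3.618968 mg/mL
Drug rate = 57 mL/hr × 3.618968 mg/mL = 206.2812 mg/hr
206.2812 mg/hr ÷ 60 min/hr = 3.43802 mg/min

3.4 mg/min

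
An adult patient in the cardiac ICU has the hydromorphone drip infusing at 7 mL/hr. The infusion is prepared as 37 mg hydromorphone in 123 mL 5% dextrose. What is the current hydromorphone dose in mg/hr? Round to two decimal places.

Concentration = 37 mg ÷ 123 mL = 0.300813 mg/mL
Drug rate = 7 mL/hr × 0.300813 mg/mL = 2.105691 mg/hr

2.11 mg/hr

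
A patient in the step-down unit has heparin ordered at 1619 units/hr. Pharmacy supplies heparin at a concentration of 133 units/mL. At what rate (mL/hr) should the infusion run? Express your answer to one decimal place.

Rate = 1619 units/hr ÷ 133 units/mL = 12.17293 mL/hr

12.2 mL/hr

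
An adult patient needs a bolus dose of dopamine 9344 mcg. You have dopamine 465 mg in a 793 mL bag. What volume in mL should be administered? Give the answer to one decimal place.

Concentration = 465 mg ÷ 793 mL = 0.5863808 mg/mL = 586.3808 mcg/mL
Volume = 9344 mcg ÷ 586.3808 mcg/mL = 15.93504 mL

15.9 mL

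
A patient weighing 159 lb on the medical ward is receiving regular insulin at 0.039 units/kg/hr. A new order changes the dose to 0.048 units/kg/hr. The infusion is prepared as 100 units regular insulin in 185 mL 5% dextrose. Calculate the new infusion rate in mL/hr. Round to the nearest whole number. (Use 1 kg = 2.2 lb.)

Weight = 159 lb ÷ 2.2 lb/kg = 72.27273 kg
Dose = 0.048 units/kg/hr × 72.27273 kg = 3.469091 units/hr
Concentration = 100 units ÷ 185 mL = 0.5405405 units/mL
Rate = 3.469091 units/hr ÷ 0.5405405 units/mL = 6.417818 mL/hr

6 mL/hr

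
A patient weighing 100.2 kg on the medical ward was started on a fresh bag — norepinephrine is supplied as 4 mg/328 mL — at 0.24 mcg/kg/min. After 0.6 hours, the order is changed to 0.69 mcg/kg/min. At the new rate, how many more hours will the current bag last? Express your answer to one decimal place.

0.8 hours

Initial rate:
Dose = 0.24 mcg/kg/min × 100.2 kg = 24.048 mcg/min
24.048 mcg/min × 60 min/hr = 1442.88 mcg/hr
Concentration = 4 mg ÷ 328 mL = 0.01219512 mg/mL = 12.19512 mcg/mL
Rate = 1442.88 mcg/hr ÷ 12.19512 mcg/mL = 118.3162 mL/hr
Volume infused so far = 118.3162 mL/hr × 0.6 hr = 70.9897 mL
Volume remaining = 328 − 70.9897 = 257.0103 mL
New rate:
Dose = 0.69 mcg/kg/min × 100.2 kg = 69.138 mcg/min
69.138 mcg/min × 60 min/hr = 4148.28 mcg/hr
Rate = 4148.28 mcg/hr ÷ 12.19512 mcg/mL = 340.159 mL/hr
Time remaining = 257.0103 mL ÷ 340.159 mL/hr = 0.7555594 hr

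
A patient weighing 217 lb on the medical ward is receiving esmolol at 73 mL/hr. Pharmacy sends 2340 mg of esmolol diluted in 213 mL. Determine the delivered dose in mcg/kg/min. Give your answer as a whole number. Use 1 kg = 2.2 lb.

136 mcg/kg/min

Weight = 217 lb ÷ 2.2 lb/kg = 98.63636 kg
Concentration = 2340 mg ÷ 213 mL = 10.98592 mg/mL = 10985.92 mcg/mL
Drug rate = 73 mL/hr × 10985.92 mcg/mL = 801971.8 mcg/hr
801971.8 mcg/hr ÷ 60 min/hr = 13366.2 mcg/min
13366.2 mcg/min ÷ 98.63636 kg = 135.5098 mcg/kg/min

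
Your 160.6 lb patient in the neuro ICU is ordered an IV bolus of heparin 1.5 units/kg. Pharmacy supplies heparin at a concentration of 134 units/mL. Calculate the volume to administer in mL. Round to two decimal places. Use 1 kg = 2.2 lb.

Weight = 160.6 lb ÷ 2.2 lb/kg = 73 kg
Dose = 1.5 units/kg × 73 kg = 109.5 units
Volume = 109.5 units ÷ 134 units/mL = 0.8171642 mL

0.82 mL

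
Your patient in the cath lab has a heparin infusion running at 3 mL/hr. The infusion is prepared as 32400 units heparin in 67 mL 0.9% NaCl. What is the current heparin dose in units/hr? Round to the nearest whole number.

Concentration = 32400 units ÷ 67 mL = 483.5821 units/mL
Drug rate = 3 mL/hr × 483.5821 units/mL = 1450.746 units/hr

1451 units/hr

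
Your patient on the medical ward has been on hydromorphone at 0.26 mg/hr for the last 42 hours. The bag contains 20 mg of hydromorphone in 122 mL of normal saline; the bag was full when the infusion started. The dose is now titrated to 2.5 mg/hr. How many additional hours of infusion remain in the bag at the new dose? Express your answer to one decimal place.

3.6 hours

Initial rate:
Concentration = 20 mg ÷ 122 mL = 0.1639344 mg/mL
Rate = 0.26 mg/hr ÷ 0.1639344 mg/mL = 1.586 mL/hr
Volume infused so far = 1.586 mL/hr × 42 hr = 66.612 mL
Volume remaining = 122 − 66.612 = 55.388 mL
New rate:
Rate = 2.5 mg/hr ÷ 0.1639344 mg/mL = 15.25 mL/hr
Time remaining = 55.388 mL ÷ 15.25 mL/hr = 3.632 hr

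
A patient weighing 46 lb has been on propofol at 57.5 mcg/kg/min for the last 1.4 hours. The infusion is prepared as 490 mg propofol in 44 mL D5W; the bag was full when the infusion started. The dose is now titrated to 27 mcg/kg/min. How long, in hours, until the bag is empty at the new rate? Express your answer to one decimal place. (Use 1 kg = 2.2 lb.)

11.5 hours

Initial rate:
Weight = 46 lb ÷ 2.2 lb/kg = 20.90909 kg
Dose = 57.5 mcg/kg/min × 20.90909 kg = 1202.273 mcg/min
1202.273 mcg/min × 60 min/hr = 72136.36 mcg/hr
Concentration = 490 mg ÷ 44 mL = 11.13636 mg/mL = 11136.36 mcg/mL
Rate = 72136.36 mcg/hr ÷ 11136.36 mcg/mL = 6.477551 mL/hr
Volume infused so far = 6.477551 mL/hr × 1.4 hr = 9.068571 mL
Volume remaining = 44 − 9.068571 = 34.93143 mL
New rate:
Dose = 27 mcg/kg/min × 20.90909 kg = 564.5455 mcg/min
564.5455 mcg/min × 60 min/hr = 33872.73 mcg/hr
Rate = 33872.73 mcg/hr ÷ 11136.36 mcg/mL = 3.041633 mL/hr
Time remaining = 34.93143 mL ÷ 3.041633 mL/hr = 11.48443 hr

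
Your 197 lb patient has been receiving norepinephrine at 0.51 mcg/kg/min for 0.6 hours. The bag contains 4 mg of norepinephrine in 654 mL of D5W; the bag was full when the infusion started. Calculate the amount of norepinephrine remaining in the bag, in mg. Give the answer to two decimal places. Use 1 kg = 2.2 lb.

Weight = 197 lb ÷ 2.2 lb/kg = 89.54545 kg
Dose = 0.51 mcg/kg/min × 89.54545 kg = 45.66818 mcg/min
45.66818 mcg/min × 60 min/hr = 2740.091 mcg/hr
Concentration = 4 mg ÷ 654 mL = 0.006116208 mg/mL = 6.116208 mcg/mL
Rate = 2740.091 mcg/hr ÷ 6.116208 mcg/mL = 448.0049 mL/hr
Volume infused = 448.0049 mL/hr × 0.6 hr = 268.8029 mL
Volume remaining = 654 − 268.8029 = 385.1971 mL
Drug remaining = 385.1971 mL × 6.116208 mcg/mL = 2355.945 mcg = 2.355945 mg

2.36 mg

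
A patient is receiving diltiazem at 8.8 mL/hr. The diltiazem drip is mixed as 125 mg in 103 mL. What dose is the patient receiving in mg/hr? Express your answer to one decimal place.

10.7 mg/hr

Concentration = 125 mg ÷ 103 mL = 1.213592 mg/mL
Drug rate = 8.8 mL/hr × 1.213592 mg/mL = 10.67961 mg/hr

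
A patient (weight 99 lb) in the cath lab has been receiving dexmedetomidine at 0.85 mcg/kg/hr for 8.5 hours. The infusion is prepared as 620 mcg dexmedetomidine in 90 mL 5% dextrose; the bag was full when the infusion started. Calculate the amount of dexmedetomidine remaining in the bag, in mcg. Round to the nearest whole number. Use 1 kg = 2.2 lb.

Weight = 99 lb ÷ 2.2 lb/kg = 45 kg
Dose = 0.85 mcg/kg/hr × 45 kg = 38.25 mcg/hr
Concentration = 620 mcg ÷ 90 mL = 6.888889 mcg/mL
Rate = 38.25 mcg/hr ÷ 6.888889 mcg/mL = 5.552419 mL/hr
Volume infused = 5.552419 mL/hr × 8.5 hr = 47.19556 mL
Volume remaining = 90 − 47.19556 = 42.80444 mL
Drug remaining = 42.80444 mL × 6.888889 mcg/mL = 294.875 mcg

295 mcg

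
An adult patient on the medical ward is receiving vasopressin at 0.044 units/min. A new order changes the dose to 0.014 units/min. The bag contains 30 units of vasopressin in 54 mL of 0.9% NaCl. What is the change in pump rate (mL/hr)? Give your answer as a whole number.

At the current dose:
0.044 units/min × 60 min/hr = 2.64 units/hr
Concentration = 30 units ÷ 54 mL = 0.5555556 units/mL
Rate = 2.64 units/hr ÷ 0.5555556 units/mL = 4.752 mL/hr
At the new dose:
0.014 units/min × 60 min/hr = 0.84 units/hr
Rate = 0.84 units/hr ÷ 0.5555556 units/mL = 1.512 mL/hr
Change = 1.512 − 4.752 = -3.24 mL/hr → 3.24 mL/hr decrease

3 mL/hr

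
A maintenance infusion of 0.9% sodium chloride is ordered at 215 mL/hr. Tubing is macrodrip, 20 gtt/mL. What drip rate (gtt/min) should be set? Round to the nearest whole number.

72 gtt/min

215 mL/hr ÷ 60 min/hr = 3.583333 mL/min
3.583333 mL/min × 20 gtt/mL = 71.66667 gtt/min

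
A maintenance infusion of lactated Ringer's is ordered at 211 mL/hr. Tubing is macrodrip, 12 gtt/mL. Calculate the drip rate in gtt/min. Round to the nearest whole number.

211 mL/hr ÷ 60 min/hr = 3.516667 mL/min
3.516667 mL/min × 12 gtt/mL = 42.2 gtt/min

42 gtt/min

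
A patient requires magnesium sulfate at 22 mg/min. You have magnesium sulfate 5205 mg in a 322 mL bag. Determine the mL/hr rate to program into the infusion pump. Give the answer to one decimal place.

22 mg/min × 60 min/hr = 1320 mg/hr
Concentration = 5205 mg ÷ 322 mL = 16.1646 mg/mL
Rate = 1320 mg/hr ÷ 16.1646 mg/mL = 81.65994 mL/hr

81.7 mL/hr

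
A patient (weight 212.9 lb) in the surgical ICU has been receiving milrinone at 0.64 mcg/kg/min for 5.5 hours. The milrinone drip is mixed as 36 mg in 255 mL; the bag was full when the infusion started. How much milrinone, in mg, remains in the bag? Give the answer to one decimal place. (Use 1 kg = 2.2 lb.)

15.6 mg

Weight = 212.9 lb ÷ 2.2 lb/kg = 96.77273 kg
Dose = 0.64 mcg/kg/min × 96.77273 kg = 61.93455 mcg/min
61.93455 mcg/min × 60 min/hr = 3716.073 mcg/hr
Concentration = 36 mg ÷ 255 mL = 0.1411765 mg/mL = 141.1765 mcg/mL
Rate = 3716.073 mcg/hr ÷ 141.1765 mcg/mL = 26.32218 mL/hr
Volume infused = 26.32218 mL/hr × 5.5 hr = 144.772 mL
Volume remaining = 255 − 144.772 = 110.228 mL
Drug remaining = 110.228 mL × 141.1765 mcg/mL = 15561.6 mcg = 15.5616 mg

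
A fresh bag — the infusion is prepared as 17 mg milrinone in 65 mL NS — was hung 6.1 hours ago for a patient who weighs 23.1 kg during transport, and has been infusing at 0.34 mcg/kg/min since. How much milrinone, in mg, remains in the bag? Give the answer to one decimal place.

14.1 mg

Dose = 0.34 mcg/kg/min × 23.1 kg = 7.854 mcg/min
7.854 mcg/min × 60 min/hr = 471.24 mcg/hr
Concentration = 17 mg ÷ 65 mL = 0.2615385 mg/mL = 261.5385 mcg/mL
Rate = 471.24 mcg/hr ÷ 261.5385 mcg/mL = 1.8018 mL/hr
Volume infused = 1.8018 mL/hr × 6.1 hr = 10.99098 mL
Volume remaining = 65 − 10.99098 = 54.00902 mL
Drug remaining = 54.00902 mL × 261.5385 mcg/mL = 14125.44 mcg = 14.12544 mg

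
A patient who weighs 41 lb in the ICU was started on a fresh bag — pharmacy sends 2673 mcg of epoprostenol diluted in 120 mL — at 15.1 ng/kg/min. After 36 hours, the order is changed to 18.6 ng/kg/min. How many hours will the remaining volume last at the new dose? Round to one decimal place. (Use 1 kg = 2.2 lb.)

Initial rate:
Weight = 41 lb ÷ 2.2 lb/kg = 18.63636 kg
Dose = 15.1 ng/kg/min × 18.63636 kg = 281.4091 ng/min
281.4091 ng/min × 60 min/hr = 16884.55 ng/hr
Concentration = 2673 mcg ÷ 120 mL = 22.275 mcg/mL = 22275 ng/mL
Rate = 16884.55 ng/hr ÷ 22275 ng/mL = 0.7580043 mL/hr
Volume infused so far = 0.7580043 mL/hr × 36 hr = 27.28815 mL
Volume remaining = 120 − 27.28815 = 92.71185 mL
New rate:
Dose = 18.6 ng/kg/min × 18.63636 kg = 346.6364 ng/min
346.6364 ng/min × 60 min/hr = 20798.18 ng/hr
Rate = 20798.18 ng/hr ÷ 22275 ng/mL = 0.9337006 mL/hr
Time remaining = 92.71185 mL ÷ 0.9337006 mL/hr = 99.29504 hr

99.3 hours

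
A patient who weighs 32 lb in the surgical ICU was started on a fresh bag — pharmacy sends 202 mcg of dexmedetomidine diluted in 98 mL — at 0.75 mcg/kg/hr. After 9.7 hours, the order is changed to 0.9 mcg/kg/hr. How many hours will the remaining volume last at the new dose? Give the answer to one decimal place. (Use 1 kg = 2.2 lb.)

7.3 hours

Initial rate:
Weight = 32 lb ÷ 2.2 lb/kg = 14.54545 kg
Dose = 0.75 mcg/kg/hr × 14.54545 kg = 10.90909 mcg/hr
Concentration = 202 mcg ÷ 98 mL = 2.061224 mcg/mL
Rate = 10.90909 mcg/hr ÷ 2.061224 mcg/mL = 5.292529 mL/hr
Volume infused so far = 5.292529 mL/hr × 9.7 hr = 51.33753 mL
Volume remaining = 98 − 51.33753 = 46.66247 mL
New rate:
Dose = 0.9 mcg/kg/hr × 14.54545 kg = 13.09091 mcg/hr
Rate = 13.09091 mcg/hr ÷ 2.061224 mcg/mL = 6.351035 mL/hr
Time remaining = 46.66247 mL ÷ 6.351035 mL/hr = 7.347222 hr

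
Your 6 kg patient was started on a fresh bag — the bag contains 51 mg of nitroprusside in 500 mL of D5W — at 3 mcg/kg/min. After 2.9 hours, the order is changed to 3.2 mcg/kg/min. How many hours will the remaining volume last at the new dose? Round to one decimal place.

41.6 hours

Initial rate:
Dose = 3 mcg/kg/min × 6 kg = 18 mcg/min
18 mcg/min × 60 min/hr = 1080 mcg/hr
Concentration = 51 mg ÷ 500 mL = 0.102 mg/mL = 102 mcg/mL
Rate = 1080 mcg/hr ÷ 102 mcg/mL = 10.58824 mL/hr
Volume infused so far = 10.58824 mL/hr × 2.9 hr = 30.70588 mL
Volume remaining = 500 − 30.70588 = 469.2941 mL
New rate:
Dose = 3.2 mcg/kg/min × 6 kg = 19.2 mcg/min
19.2 mcg/min × 60 min/hr = 1152 mcg/hr
Rate = 1152 mcg/hr ÷ 102 mcg/mL = 11.29412 mL/hr
Time remaining = 469.2941 mL ÷ 11.29412 mL/hr = 41.55208 hr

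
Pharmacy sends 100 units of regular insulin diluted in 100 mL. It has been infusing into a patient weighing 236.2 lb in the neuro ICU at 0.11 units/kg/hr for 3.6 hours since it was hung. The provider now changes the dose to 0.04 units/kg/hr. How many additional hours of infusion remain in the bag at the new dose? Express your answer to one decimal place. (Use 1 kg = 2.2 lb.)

Initial rate:
Weight = 236.2 lb ÷ 2.2 lb/kg = 107.3636 kg
Dose = 0.11 units/kg/hr × 107.3636 kg = 11.81 units/hr
Concentration = 100 units ÷ 100 mL = 1 units/mL
Rate = 11.81 units/hr ÷ 1 units/mL = 11.81 mL/hr
Volume infused so far = 11.81 mL/hr × 3.6 hr = 42.516 mL
Volume remaining = 100 − 42.516 = 57.484 mL
New rate:
Dose = 0.04 units/kg/hr × 107.3636 kg = 4.294545 units/hr
Rate = 4.294545 units/hr ÷ 1 units/mL = 4.294545 mL/hr
Time remaining = 57.484 mL ÷ 4.294545 mL/hr = 13.38535 hr

13.4 hours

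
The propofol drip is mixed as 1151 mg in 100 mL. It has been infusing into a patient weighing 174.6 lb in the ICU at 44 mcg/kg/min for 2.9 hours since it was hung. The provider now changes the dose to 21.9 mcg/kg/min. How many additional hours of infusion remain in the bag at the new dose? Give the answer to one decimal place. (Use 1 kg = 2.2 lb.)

5.2 hours

Initial rate:
Weight = 174.6 lb ÷ 2.2 lb/kg = 79.36364 kg
Dose = 44 mcg/kg/min × 79.36364 kg = 3492 mcg/min
3492 mcg/min × 60 min/hr = 209520 mcg/hr
Concentration = 1151 mg ÷ 100 mL = 11.51 mg/mL = 11510 mcg/mL
Rate = 209520 mcg/hr ÷ 11510 mcg/mL = 18.2033 mL/hr
Volume infused so far = 18.2033 mL/hr × 2.9 hr = 52.78957 mL
Volume remaining = 100 − 52.78957 = 47.21043 mL
New rate:
Dose = 21.9 mcg/kg/min × 79.36364 kg = 1738.064 mcg/min
1738.064 mcg/min × 60 min/hr = 104283.8 mcg/hr
Rate = 104283.8 mcg/hr ÷ 11510 mcg/mL = 9.06028 mL/hr
Time remaining = 47.21043 mL ÷ 9.06028 mL/hr = 5.210703 hr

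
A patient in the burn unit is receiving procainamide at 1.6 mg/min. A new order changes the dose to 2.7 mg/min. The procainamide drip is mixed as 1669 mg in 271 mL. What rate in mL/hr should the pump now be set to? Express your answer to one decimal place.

2.7 mg/min × 60 min/hr = 162 mg/hr
Concentration = 1669 mg ÷ 271 mL = 6.158672 mg/mL
Rate = 162 mg/hr ÷ 6.158672 mg/mL = 26.30437 mL/hr

26.3 mL/hr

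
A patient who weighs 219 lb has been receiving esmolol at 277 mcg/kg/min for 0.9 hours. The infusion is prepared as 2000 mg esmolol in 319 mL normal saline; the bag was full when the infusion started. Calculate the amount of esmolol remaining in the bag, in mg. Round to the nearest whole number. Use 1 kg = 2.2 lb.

Weight = 219 lb ÷ 2.2 lb/kg = 99.54545 kg
Dose = 277 mcg/kg/min × 99.54545 kg = 27574.09 mcg/min
27574.09 mcg/min × 60 min/hr = 1654445 mcg/hr
Concentration = 2000 mg ÷ 319 mL = 6.269592 mg/mL = 6269.592 mcg/mL
Rate = 1654445 mcg/hr ÷ 6269.592 mcg/mL = 263.8841 mL/hr
Volume infused = 263.8841 mL/hr × 0.9 hr = 237.4956 mL
Volume remaining = 319 − 237.4956 = 81.50436 mL
Drug remaining = 81.50436 mL × 6269.592 mcg/mL = 510999.1 mcg = 510.9991 mg

511 mg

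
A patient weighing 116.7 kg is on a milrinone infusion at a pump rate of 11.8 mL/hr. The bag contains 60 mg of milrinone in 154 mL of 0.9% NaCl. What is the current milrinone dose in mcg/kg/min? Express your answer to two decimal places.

0.66 mcg/kg/min

Concentration = 60 mg ÷ 154 mL = 0.3896104 mg/mL = 389.6104 mcg/mL
Drug rate = 11.8 mL/hr × 389.6104 mcg/mL = 4597.403 mcg/hr
4597.403 mcg/hr ÷ 60 min/hr = 76.62338 mcg/min
76.62338 mcg/min ÷ 116.7 kg = 0.6565842 mcg/kg/min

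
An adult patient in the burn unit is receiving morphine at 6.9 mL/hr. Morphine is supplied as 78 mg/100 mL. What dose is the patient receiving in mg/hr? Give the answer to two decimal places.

Concentration = 78 mg ÷ 100 mL = 0.78 mg/mL
Drug rate = 6.9 mL/hr × 0.78 mg/mL = 5.382 mg/hr

5.38 mg/hr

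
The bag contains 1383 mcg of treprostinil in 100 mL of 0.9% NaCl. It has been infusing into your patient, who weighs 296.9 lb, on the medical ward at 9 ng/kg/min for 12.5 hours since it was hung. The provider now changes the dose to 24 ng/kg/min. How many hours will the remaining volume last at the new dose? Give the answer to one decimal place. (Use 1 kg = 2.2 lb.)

2.4 hours

Initial rate:
Weight = 296.9 lb ÷ 2.2 lb/kg = 134.9545 kg
Dose = 9 ng/kg/min × 134.9545 kg = 1214.591 ng/min
1214.591 ng/min × 60 min/hr = 72875.45 ng/hr
Concentration = 1383 mcg ÷ 100 mL = 13.83 mcg/mL = 13830 ng/mL
Rate = 72875.45 ng/hr ÷ 13830 ng/mL = 5.269375 mL/hr
Volume infused so far = 5.269375 mL/hr × 12.5 hr = 65.86719 mL
Volume remaining = 100 − 65.86719 = 34.13281 mL
New rate:
Dose = 24 ng/kg/min × 134.9545 kg = 3238.909 ng/min
3238.909 ng/min × 60 min/hr = 194334.5 ng/hr
Rate = 194334.5 ng/hr ÷ 13830 ng/mL = 14.05167 mL/hr
Time remaining = 34.13281 mL ÷ 14.05167 mL/hr = 2.429094 hr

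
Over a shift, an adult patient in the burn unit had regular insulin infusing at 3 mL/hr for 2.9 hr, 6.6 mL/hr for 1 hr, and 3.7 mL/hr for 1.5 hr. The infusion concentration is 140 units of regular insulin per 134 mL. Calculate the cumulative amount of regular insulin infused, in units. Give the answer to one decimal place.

21.8 units

Concentration = 140 units ÷ 134 mL = 1.044776 units/mL
Stage 1: 3 mL/hr × 2.9 hr = 8.7 mL → 8.7 mL × 1.044776 units/mL = 9.089552 units
Stage 2: 6.6 mL/hr × 1 hr = 6.6 mL → 6.6 mL × 1.044776 units/mL = 6.895522 units
Stage 3: 3.7 mL/hr × 1.5 hr = 5.55 mL → 5.55 mL × 1.044776 units/mL = 5.798507 units
Total = 9.089552 + 6.895522 + 5.798507 = 21.78358 units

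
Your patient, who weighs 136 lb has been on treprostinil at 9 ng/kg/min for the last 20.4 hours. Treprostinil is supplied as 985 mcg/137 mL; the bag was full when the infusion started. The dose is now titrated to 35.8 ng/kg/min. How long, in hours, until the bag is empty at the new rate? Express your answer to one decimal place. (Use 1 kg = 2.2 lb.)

2.3 hours

Initial rate:
Weight = 136 lb ÷ 2.2 lb/kg = 61.81818 kg
Dose = 9 ng/kg/min × 61.81818 kg = 556.3636 ng/min
556.3636 ng/min × 60 min/hr = 33381.82 ng/hr
Concentration = 985 mcg ÷ 137 mL = 7.189781 mcg/mL = 7189.781 ng/mL
Rate = 33381.82 ng/hr ÷ 7189.781 ng/mL = 4.642953 mL/hr
Volume infused so far = 4.642953 mL/hr × 20.4 hr = 94.71625 mL
Volume remaining = 137 − 94.71625 = 42.28375 mL
New rate:
Dose = 35.8 ng/kg/min × 61.81818 kg = 2213.091 ng/min
2213.091 ng/min × 60 min/hr = 132785.5 ng/hr
Rate = 132785.5 ng/hr ÷ 7189.781 ng/mL = 18.46864 mL/hr
Time remaining = 42.28375 mL ÷ 18.46864 mL/hr = 2.28949 hr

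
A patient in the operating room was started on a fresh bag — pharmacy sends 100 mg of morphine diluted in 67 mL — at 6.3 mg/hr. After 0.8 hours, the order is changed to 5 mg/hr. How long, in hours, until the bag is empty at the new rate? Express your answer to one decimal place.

Initial rate:
Concentration = 100 mg ÷ 67 mL = 1.492537 mg/mL
Rate = 6.3 mg/hr ÷ 1.492537 mg/mL = 4.221 mL/hr
Volume infused so far = 4.221 mL/hr × 0.8 hr = 3.3768 mL
Volume remaining = 67 − 3.3768 = 63.6232 mL
New rate:
Rate = 5 mg/hr ÷ 1.492537 mg/mL = 3.35 mL/hr
Time remaining = 63.6232 mL ÷ 3.35 mL/hr = 18.992 hr

19.0 hours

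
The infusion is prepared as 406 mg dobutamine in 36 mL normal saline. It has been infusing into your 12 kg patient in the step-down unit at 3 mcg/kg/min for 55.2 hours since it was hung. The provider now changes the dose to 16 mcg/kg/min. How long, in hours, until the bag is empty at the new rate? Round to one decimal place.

Initial rate:
Dose = 3 mcg/kg/min × 12 kg = 36 mcg/min
36 mcg/min × 60 min/hr = 2160 mcg/hr
Concentration = 406 mg ÷ 36 mL = 11.27778 mg/mL = 11277.78 mcg/mL
Rate = 2160 mcg/hr ÷ 11277.78 mcg/mL = 0.1915271 mL/hr
Volume infused so far = 0.1915271 mL/hr × 55.2 hr = 10.5723 mL
Volume remaining = 36 − 10.5723 = 25.4277 mL
New rate:
Dose = 16 mcg/kg/min × 12 kg = 192 mcg/min
192 mcg/min × 60 min/hr = 11520 mcg/hr
Rate = 11520 mcg/hr ÷ 11277.78 mcg/mL = 1.021478 mL/hr
Time remaining = 25.4277 mL ÷ 1.021478 mL/hr = 24.89306 hr

24.9 hours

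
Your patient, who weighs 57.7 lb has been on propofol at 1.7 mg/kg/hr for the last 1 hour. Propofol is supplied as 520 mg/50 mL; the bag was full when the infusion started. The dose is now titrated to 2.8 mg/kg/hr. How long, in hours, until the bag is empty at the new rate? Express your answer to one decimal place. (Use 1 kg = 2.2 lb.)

6.5 hours

Initial rate:
Weight = 57.7 lb ÷ 2.2 lb/kg = 26.22727 kg
Dose = 1.7 mg/kg/hr × 26.22727 kg = 44.58636 mg/hr
Concentration = 520 mg ÷ 50 mL = 10.4 mg/mL
Rate = 44.58636 mg/hr ÷ 10.4 mg/mL = 4.28715 mL/hr
Volume infused so far = 4.28715 mL/hr × 1 hr = 4.28715 mL
Volume remaining = 50 − 4.28715 = 45.71285 mL
New rate:
Dose = 2.8 mg/kg/hr × 26.22727 kg = 73.43636 mg/hr
Rate = 73.43636 mg/hr ÷ 10.4 mg/mL = 7.061189 mL/hr
Time remaining = 45.71285 mL ÷ 7.061189 mL/hr = 6.473818 hr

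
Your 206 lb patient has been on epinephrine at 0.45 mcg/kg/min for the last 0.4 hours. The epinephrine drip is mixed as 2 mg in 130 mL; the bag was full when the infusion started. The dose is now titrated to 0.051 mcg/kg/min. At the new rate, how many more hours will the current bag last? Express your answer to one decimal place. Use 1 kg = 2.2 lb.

3.5 hours

Initial rate:
Weight = 206 lb ÷ 2.2 lb/kg = 93.63636 kg
Dose = 0.45 mcg/kg/min × 93.63636 kg = 42.13636 mcg/min
42.13636 mcg/min × 60 min/hr = 2528.182 mcg/hr
Concentration = 2 mg ÷ 130 mL = 0.01538462 mg/mL = 15.38462 mcg/mL
Rate = 2528.182 mcg/hr ÷ 15.38462 mcg/mL = 164.3318 mL/hr
Volume infused so far = 164.3318 mL/hr × 0.4 hr = 65.73273 mL
Volume remaining = 130 − 65.73273 = 64.26727 mL
New rate:
Dose = 0.051 mcg/kg/min × 93.63636 kg = 4.775455 mcg/min
4.775455 mcg/min × 60 min/hr = 286.5273 mcg/hr
Rate = 286.5273 mcg/hr ÷ 15.38462 mcg/mL = 18.62427 mL/hr
Time remaining = 64.26727 mL ÷ 18.62427 mL/hr = 3.450727 hr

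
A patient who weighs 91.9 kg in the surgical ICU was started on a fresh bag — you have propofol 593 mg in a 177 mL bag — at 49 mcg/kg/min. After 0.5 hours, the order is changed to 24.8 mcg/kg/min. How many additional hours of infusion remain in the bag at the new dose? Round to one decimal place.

Initial rate:
Dose = 49 mcg/kg/min × 91.9 kg = 4503.1 mcg/min
4503.1 mcg/min × 60 min/hr = 270186 mcg/hr
Concentration = 593 mg ÷ 177 mL = 3.350282 mg/mL = 3350.282 mcg/mL
Rate = 270186 mcg/hr ÷ 3350.282 mcg/mL = 80.64574 mL/hr
Volume infused so far = 80.64574 mL/hr × 0.5 hr = 40.32287 mL
Volume remaining = 177 − 40.32287 = 136.6771 mL
New rate:
Dose = 24.8 mcg/kg/min × 91.9 kg = 2279.12 mcg/min
2279.12 mcg/min × 60 min/hr = 136747.2 mcg/hr
Rate = 136747.2 mcg/hr ÷ 3350.282 mcg/mL = 40.81662 mL/hr
Time remaining = 136.6771 mL ÷ 40.81662 mL/hr = 3.348566 hr

3.3 hours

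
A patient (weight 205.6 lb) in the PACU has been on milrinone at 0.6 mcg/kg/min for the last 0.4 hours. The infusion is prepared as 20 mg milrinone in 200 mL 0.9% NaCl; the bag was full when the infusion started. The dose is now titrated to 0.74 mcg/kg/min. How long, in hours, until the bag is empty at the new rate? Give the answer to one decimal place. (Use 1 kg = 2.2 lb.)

Initial rate:
Weight = 205.6 lb ÷ 2.2 lb/kg = 93.45455 kg
Dose = 0.6 mcg/kg/min × 93.45455 kg = 56.07273 mcg/min
56.07273 mcg/min × 60 min/hr = 3364.364 mcg/hr
Concentration = 20 mg ÷ 200 mL = 0.1 mg/mL = 100 mcg/mL
Rate = 3364.364 mcg/hr ÷ 100 mcg/mL = 33.64364 mL/hr
Volume infused so far = 33.64364 mL/hr × 0.4 hr = 13.45745 mL
Volume remaining = 200 − 13.45745 = 186.5425 mL
New rate:
Dose = 0.74 mcg/kg/min × 93.45455 kg = 69.15636 mcg/min
69.15636 mcg/min × 60 min/hr = 4149.382 mcg/hr
Rate = 4149.382 mcg/hr ÷ 100 mcg/mL = 41.49382 mL/hr
Time remaining = 186.5425 mL ÷ 41.49382 mL/hr = 4.495671 hr

4.5 hours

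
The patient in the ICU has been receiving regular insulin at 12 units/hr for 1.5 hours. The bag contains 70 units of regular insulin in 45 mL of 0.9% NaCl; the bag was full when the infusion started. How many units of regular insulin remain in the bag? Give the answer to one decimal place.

52.0 units

Concentration = 70 units ÷ 45 mL = 1.555556 units/mL
Rate = 12 units/hr ÷ 1.555556 units/mL = 7.714286 mL/hr
Volume infused = 7.714286 mL/hr × 1.5 hr = 11.57143 mL
Volume remaining = 45 − 11.57143 = 33.42857 mL
Drug remaining = 33.42857 mL × 1.555556 units/mL = 52 units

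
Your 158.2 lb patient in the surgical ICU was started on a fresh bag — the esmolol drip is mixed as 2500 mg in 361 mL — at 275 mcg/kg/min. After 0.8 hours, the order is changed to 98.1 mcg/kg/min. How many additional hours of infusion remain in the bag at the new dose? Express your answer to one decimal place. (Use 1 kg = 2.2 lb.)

Initial rate:
Weight = 158.2 lb ÷ 2.2 lb/kg = 71.90909 kg
Dose = 275 mcg/kg/min × 71.90909 kg = 19775 mcg/min
19775 mcg/min × 60 min/hr = 1186500 mcg/hr
Concentration = 2500 mg ÷ 361 mL = 6.925208 mg/mL = 6925.208 mcg/mL
Rate = 1186500 mcg/hr ÷ 6925.208 mcg/mL = 171.3306 mL/hr
Volume infused so far = 171.3306 mL/hr × 0.8 hr = 137.0645 mL
Volume remaining = 361 − 137.0645 = 223.9355 mL
New rate:
Dose = 98.1 mcg/kg/min × 71.90909 kg = 7054.282 mcg/min
7054.282 mcg/min × 60 min/hr = 423256.9 mcg/hr
Rate = 423256.9 mcg/hr ÷ 6925.208 mcg/mL = 61.1183 mL/hr
Time remaining = 223.9355 mL ÷ 61.1183 mL/hr = 3.663969 hr

3.7 hours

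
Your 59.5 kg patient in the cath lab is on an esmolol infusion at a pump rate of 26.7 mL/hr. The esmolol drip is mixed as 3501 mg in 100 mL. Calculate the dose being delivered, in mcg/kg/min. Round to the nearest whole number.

262 mcg/kg/min

Concentration = 3501 mg ÷ 100 mL = 35.01 mg/mL = 35010 mcg/mL
Drug rate = 26.7 mL/hr × 35010 mcg/mL = 934767 mcg/hr
934767 mcg/hr ÷ 60 min/hr = 15579.45 mcg/min
15579.45 mcg/min ÷ 59.5 kg = 261.8395 mcg/kg/min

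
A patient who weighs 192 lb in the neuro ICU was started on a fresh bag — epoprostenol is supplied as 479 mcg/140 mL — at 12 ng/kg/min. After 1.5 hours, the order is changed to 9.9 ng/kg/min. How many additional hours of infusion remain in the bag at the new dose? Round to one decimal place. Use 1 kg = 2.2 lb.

7.4 hours

Initial rate:
Weight = 192 lb ÷ 2.2 lb/kg = 87.27273 kg
Dose = 12 ng/kg/min × 87.27273 kg = 1047.273 ng/min
1047.273 ng/min × 60 min/hr = 62836.36 ng/hr
Concentration = 479 mcg ÷ 140 mL = 3.421429 mcg/mL = 3421.429 ng/mL
Rate = 62836.36 ng/hr ÷ 3421.429 ng/mL = 18.36553 mL/hr
Volume infused so far = 18.36553 mL/hr × 1.5 hr = 27.5483 mL
Volume remaining = 140 − 27.5483 = 112.4517 mL
New rate:
Dose = 9.9 ng/kg/min × 87.27273 kg = 864 ng/min
864 ng/min × 60 min/hr = 51840 ng/hr
Rate = 51840 ng/hr ÷ 3421.429 ng/mL = 15.15157 mL/hr
Time remaining = 112.4517 mL ÷ 15.15157 mL/hr = 7.421787 hr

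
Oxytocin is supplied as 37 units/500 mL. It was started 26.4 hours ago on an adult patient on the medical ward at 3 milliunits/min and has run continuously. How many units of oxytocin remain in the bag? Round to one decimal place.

3 milliunits/min × 60 min/hr = 180 milliunits/hr
Concentration = 37 units ÷ 500 mL = 0.074 units/mL = 74 milliunits/mL
Rate = 180 milliunits/hr ÷ 74 milliunits/mL = 2.432432 mL/hr
Volume infused = 2.432432 mL/hr × 26.4 hr = 64.21622 mL
Volume remaining = 500 − 64.21622 = 435.7838 mL
Drug remaining = 435.7838 mL × 74 milliunits/mL = 32248 milliunits = 32.248 units

32.2 units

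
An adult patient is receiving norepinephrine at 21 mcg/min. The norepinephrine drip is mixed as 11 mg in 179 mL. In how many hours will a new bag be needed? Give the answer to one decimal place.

8.7 hours

21 mcg/min × 60 min/hr = 1260 mcg/hr
Concentration = 11 mg ÷ 179 mL = 0.06145251 mg/mL = 61.45251 mcg/mL
Rate = 1260 mcg/hr ÷ 61.45251 mcg/mL = 20.50364 mL/hr
Duration = 179 mL ÷ 20.50364 mL/hr = 8.730159 hr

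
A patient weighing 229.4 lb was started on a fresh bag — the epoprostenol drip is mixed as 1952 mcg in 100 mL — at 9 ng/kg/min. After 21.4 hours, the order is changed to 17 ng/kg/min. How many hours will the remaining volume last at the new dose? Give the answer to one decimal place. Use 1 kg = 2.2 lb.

7.0 hours

Initial rate:
Weight = 229.4 lb ÷ 2.2 lb/kg = 104.2727 kg
Dose = 9 ng/kg/min × 104.2727 kg = 938.4545 ng/min
938.4545 ng/min × 60 min/hr = 56307.27 ng/hr
Concentration = 1952 mcg ÷ 100 mL = 19.52 mcg/mL = 19520 ng/mL
Rate = 56307.27 ng/hr ÷ 19520 ng/mL = 2.884594 mL/hr
Volume infused so far = 2.884594 mL/hr × 21.4 hr = 61.73031 mL
Volume remaining = 100 − 61.73031 = 38.26969 mL
New rate:
Dose = 17 ng/kg/min × 104.2727 kg = 1772.636 ng/min
1772.636 ng/min × 60 min/hr = 106358.2 ng/hr
Rate = 106358.2 ng/hr ÷ 19520 ng/mL = 5.448677 mL/hr
Time remaining = 38.26969 mL ÷ 5.448677 mL/hr = 7.023666 hr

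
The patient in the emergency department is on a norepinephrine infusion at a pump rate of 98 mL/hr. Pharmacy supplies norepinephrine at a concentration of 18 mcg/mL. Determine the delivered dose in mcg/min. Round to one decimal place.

Drug rate = 98 mL/hr × 18 mcg/mL = 1764 mcg/hr
1764 mcg/hr ÷ 60 min/hr = 29.4 mcg/min

29.4 mcg/min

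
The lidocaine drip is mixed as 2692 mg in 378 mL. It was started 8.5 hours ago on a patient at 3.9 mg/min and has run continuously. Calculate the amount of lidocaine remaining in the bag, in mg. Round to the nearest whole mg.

703 mg

3.9 mg/min × 60 min/hr = 234 mg/hr
Concentration = 2692 mg ÷ 378 mL = 7.121693 mg/mL
Rate = 234 mg/hr ÷ 7.121693 mg/mL = 32.85736 mL/hr
Volume infused = 32.85736 mL/hr × 8.5 hr = 279.2875 mL
Volume remaining = 378 − 279.2875 = 98.71248 mL
Drug remaining = 98.71248 mL × 7.121693 mg/mL = 703 mg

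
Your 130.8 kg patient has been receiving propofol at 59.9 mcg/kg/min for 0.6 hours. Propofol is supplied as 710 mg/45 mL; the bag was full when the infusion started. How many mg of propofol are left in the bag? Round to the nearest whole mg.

Dose = 59.9 mcg/kg/min × 130.8 kg = 7834.92 mcg/min
7834.92 mcg/min × 60 min/hr = 470095.2 mcg/hr
Concentration = 710 mg ÷ 45 mL = 15.77778 mg/mL = 15777.78 mcg/mL
Rate = 470095.2 mcg/hr ÷ 15777.78 mcg/mL = 29.79477 mL/hr
Volume infused = 29.79477 mL/hr × 0.6 hr = 17.87686 mL
Volume remaining = 45 − 17.87686 = 27.12314 mL
Drug remaining = 27.12314 mL × 15777.78 mcg/mL = 427942.9 mcg = 427.9429 mg

428 mg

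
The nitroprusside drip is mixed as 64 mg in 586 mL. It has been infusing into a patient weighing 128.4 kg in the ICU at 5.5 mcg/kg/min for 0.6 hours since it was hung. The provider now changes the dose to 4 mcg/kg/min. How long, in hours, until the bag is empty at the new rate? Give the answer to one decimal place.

Initial rate:
Dose = 5.5 mcg/kg/min × 128.4 kg = 706.2 mcg/min
706.2 mcg/min × 60 min/hr = 42372 mcg/hr
Concentration = 64 mg ÷ 586 mL = 0.109215 mg/mL = 109.215 mcg/mL
Rate = 42372 mcg/hr ÷ 109.215 mcg/mL = 387.9686 mL/hr
Volume infused so far = 387.9686 mL/hr × 0.6 hr = 232.7812 mL
Volume remaining = 586 − 232.7812 = 353.2188 mL
New rate:
Dose = 4 mcg/kg/min × 128.4 kg = 513.6 mcg/min
513.6 mcg/min × 60 min/hr = 30816 mcg/hr
Rate = 30816 mcg/hr ÷ 109.215 mcg/mL = 282.159 mL/hr
Time remaining = 353.2188 mL ÷ 282.159 mL/hr = 1.251843 hr

1.3 hours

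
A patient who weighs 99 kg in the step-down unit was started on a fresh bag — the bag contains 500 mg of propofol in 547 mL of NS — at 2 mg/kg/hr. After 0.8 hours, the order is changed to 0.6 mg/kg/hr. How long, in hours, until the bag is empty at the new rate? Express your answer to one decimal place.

5.8 hours

Initial rate:
Dose = 2 mg/kg/hr × 99 kg = 198 mg/hr
Concentration = 500 mg ÷ 547 mL = 0.9140768 mg/mL
Rate = 198 mg/hr ÷ 0.9140768 mg/mL = 216.612 mL/hr
Volume infused so far = 216.612 mL/hr × 0.8 hr = 173.2896 mL
Volume remaining = 547 − 173.2896 = 373.7104 mL
New rate:
Dose = 0.6 mg/kg/hr × 99 kg = 59.4 mg/hr
Rate = 59.4 mg/hr ÷ 0.9140768 mg/mL = 64.9836 mL/hr
Time remaining = 373.7104 mL ÷ 64.9836 mL/hr = 5.750842 hr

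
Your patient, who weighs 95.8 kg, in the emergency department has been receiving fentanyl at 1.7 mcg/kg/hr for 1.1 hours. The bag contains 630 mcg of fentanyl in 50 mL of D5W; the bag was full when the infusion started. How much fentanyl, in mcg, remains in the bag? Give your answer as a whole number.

Dose = 1.7 mcg/kg/hr × 95.8 kg = 162.86 mcg/hr
Concentration = 630 mcg ÷ 50 mL = 12.6 mcg/mL
Rate = 162.86 mcg/hr ÷ 12.6 mcg/mL = 12.9254 mL/hr
Volume infused = 12.9254 mL/hr × 1.1 hr = 14.21794 mL
Volume remaining = 50 − 14.21794 = 35.78206 mL
Drug remaining = 35.78206 mL × 12.6 mcg/mL = 450.854 mcg

451 mcg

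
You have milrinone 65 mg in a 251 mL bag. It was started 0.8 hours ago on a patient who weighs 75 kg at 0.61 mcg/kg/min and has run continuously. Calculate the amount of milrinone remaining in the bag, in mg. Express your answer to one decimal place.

62.8 mg

Dose = 0.61 mcg/kg/min × 75 kg = 45.75 mcg/min
45.75 mcg/min × 60 min/hr = 2745 mcg/hr
Concentration = 65 mg ÷ 251 mL = 0.2589641 mg/mL = 258.9641 mcg/mL
Rate = 2745 mcg/hr ÷ 258.9641 mcg/mL = 10.59992 mL/hr
Volume infused = 10.59992 mL/hr × 0.8 hr = 8.479938 mL
Volume remaining = 251 − 8.479938 = 242.5201 mL
Drug remaining = 242.5201 mL × 258.9641 mcg/mL = 62804 mcg = 62.804 mg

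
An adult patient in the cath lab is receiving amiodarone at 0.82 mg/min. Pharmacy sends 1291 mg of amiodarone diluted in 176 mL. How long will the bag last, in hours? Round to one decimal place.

26.2 hours

0.82 mg/min × 60 min/hr = 49.2 mg/hr
Concentration = 1291 mg ÷ 176 mL = 7.335227 mg/mL
Rate = 49.2 mg/hr ÷ 7.335227 mg/mL = 6.707359 mL/hr
Duration = 176 mL ÷ 6.707359 mL/hr = 26.23984 hr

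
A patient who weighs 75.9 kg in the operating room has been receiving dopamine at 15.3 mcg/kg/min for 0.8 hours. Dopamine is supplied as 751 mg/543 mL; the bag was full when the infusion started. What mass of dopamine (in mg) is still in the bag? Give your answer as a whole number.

Dose = 15.3 mcg/kg/min × 75.9 kg = 1161.27 mcg/min
1161.27 mcg/min × 60 min/hr = 69676.2 mcg/hr
Concentration = 751 mg ÷ 543 mL = 1.383057 mg/mL = 1383.057 mcg/mL
Rate = 69676.2 mcg/hr ÷ 1383.057 mcg/mL = 50.3784 mL/hr
Volume infused = 50.3784 mL/hr × 0.8 hr = 40.30272 mL
Volume remaining = 543 − 40.30272 = 502.6973 mL
Drug remaining = 502.6973 mL × 1383.057 mcg/mL = 695259 mcg = 695.259 mg

695 mg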